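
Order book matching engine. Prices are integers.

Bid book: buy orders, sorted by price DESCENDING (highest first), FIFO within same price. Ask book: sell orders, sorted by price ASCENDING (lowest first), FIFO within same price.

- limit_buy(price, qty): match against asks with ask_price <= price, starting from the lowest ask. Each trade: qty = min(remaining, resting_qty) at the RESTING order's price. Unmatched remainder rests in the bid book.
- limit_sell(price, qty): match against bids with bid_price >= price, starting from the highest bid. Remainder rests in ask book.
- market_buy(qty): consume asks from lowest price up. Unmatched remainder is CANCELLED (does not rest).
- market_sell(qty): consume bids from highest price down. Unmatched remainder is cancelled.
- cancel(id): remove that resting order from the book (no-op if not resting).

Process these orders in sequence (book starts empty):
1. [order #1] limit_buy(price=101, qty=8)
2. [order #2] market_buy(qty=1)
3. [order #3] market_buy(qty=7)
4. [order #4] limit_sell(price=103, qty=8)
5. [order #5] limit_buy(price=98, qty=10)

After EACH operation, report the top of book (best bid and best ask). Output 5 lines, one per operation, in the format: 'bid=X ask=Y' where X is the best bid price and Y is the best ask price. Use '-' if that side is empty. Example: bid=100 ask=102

After op 1 [order #1] limit_buy(price=101, qty=8): fills=none; bids=[#1:8@101] asks=[-]
After op 2 [order #2] market_buy(qty=1): fills=none; bids=[#1:8@101] asks=[-]
After op 3 [order #3] market_buy(qty=7): fills=none; bids=[#1:8@101] asks=[-]
After op 4 [order #4] limit_sell(price=103, qty=8): fills=none; bids=[#1:8@101] asks=[#4:8@103]
After op 5 [order #5] limit_buy(price=98, qty=10): fills=none; bids=[#1:8@101 #5:10@98] asks=[#4:8@103]

Answer: bid=101 ask=-
bid=101 ask=-
bid=101 ask=-
bid=101 ask=103
bid=101 ask=103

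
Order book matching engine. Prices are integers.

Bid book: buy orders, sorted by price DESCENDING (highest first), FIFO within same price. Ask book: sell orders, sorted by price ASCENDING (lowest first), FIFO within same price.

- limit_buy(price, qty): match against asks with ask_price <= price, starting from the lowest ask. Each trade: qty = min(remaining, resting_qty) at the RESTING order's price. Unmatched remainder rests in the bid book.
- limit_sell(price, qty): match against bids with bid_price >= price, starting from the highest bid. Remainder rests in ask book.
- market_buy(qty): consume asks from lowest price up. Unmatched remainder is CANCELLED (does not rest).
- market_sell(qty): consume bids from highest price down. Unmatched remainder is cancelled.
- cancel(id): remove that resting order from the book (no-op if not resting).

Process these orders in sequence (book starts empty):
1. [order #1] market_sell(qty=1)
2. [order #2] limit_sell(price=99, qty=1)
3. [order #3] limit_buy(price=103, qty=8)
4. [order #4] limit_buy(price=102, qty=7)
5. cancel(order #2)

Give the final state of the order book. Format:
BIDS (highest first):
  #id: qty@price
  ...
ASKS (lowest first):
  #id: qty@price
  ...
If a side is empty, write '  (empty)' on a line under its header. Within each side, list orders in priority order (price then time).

Answer: BIDS (highest first):
  #3: 7@103
  #4: 7@102
ASKS (lowest first):
  (empty)

Derivation:
After op 1 [order #1] market_sell(qty=1): fills=none; bids=[-] asks=[-]
After op 2 [order #2] limit_sell(price=99, qty=1): fills=none; bids=[-] asks=[#2:1@99]
After op 3 [order #3] limit_buy(price=103, qty=8): fills=#3x#2:1@99; bids=[#3:7@103] asks=[-]
After op 4 [order #4] limit_buy(price=102, qty=7): fills=none; bids=[#3:7@103 #4:7@102] asks=[-]
After op 5 cancel(order #2): fills=none; bids=[#3:7@103 #4:7@102] asks=[-]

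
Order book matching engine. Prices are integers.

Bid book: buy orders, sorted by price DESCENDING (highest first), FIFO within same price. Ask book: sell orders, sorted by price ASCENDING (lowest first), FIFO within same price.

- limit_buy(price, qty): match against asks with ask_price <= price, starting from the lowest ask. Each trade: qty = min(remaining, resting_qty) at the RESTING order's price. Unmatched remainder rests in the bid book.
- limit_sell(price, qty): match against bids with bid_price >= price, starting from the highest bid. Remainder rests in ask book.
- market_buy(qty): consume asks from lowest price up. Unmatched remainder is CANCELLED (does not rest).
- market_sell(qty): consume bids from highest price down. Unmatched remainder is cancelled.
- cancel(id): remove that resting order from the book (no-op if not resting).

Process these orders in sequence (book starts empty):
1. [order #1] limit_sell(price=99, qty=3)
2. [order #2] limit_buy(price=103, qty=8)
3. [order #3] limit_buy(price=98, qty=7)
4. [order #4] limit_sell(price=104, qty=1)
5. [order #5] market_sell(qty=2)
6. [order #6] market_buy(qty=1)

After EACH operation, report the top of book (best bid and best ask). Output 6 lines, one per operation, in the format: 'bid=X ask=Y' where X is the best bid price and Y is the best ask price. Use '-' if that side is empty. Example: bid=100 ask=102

After op 1 [order #1] limit_sell(price=99, qty=3): fills=none; bids=[-] asks=[#1:3@99]
After op 2 [order #2] limit_buy(price=103, qty=8): fills=#2x#1:3@99; bids=[#2:5@103] asks=[-]
After op 3 [order #3] limit_buy(price=98, qty=7): fills=none; bids=[#2:5@103 #3:7@98] asks=[-]
After op 4 [order #4] limit_sell(price=104, qty=1): fills=none; bids=[#2:5@103 #3:7@98] asks=[#4:1@104]
After op 5 [order #5] market_sell(qty=2): fills=#2x#5:2@103; bids=[#2:3@103 #3:7@98] asks=[#4:1@104]
After op 6 [order #6] market_buy(qty=1): fills=#6x#4:1@104; bids=[#2:3@103 #3:7@98] asks=[-]

Answer: bid=- ask=99
bid=103 ask=-
bid=103 ask=-
bid=103 ask=104
bid=103 ask=104
bid=103 ask=-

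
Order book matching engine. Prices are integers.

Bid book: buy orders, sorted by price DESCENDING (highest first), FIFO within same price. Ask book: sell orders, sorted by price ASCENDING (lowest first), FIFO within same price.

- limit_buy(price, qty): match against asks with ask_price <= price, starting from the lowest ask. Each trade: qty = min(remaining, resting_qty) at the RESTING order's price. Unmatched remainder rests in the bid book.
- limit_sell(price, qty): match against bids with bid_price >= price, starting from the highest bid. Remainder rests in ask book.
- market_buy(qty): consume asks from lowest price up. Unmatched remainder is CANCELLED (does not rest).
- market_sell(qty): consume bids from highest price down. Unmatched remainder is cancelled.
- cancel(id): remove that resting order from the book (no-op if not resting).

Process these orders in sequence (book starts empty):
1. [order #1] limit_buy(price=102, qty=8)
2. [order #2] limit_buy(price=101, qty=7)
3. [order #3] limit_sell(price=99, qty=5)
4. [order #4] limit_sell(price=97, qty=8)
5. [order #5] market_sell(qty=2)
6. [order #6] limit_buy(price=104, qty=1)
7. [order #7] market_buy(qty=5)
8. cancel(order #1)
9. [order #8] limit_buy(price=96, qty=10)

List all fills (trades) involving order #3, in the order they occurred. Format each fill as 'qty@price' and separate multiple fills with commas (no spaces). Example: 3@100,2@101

After op 1 [order #1] limit_buy(price=102, qty=8): fills=none; bids=[#1:8@102] asks=[-]
After op 2 [order #2] limit_buy(price=101, qty=7): fills=none; bids=[#1:8@102 #2:7@101] asks=[-]
After op 3 [order #3] limit_sell(price=99, qty=5): fills=#1x#3:5@102; bids=[#1:3@102 #2:7@101] asks=[-]
After op 4 [order #4] limit_sell(price=97, qty=8): fills=#1x#4:3@102 #2x#4:5@101; bids=[#2:2@101] asks=[-]
After op 5 [order #5] market_sell(qty=2): fills=#2x#5:2@101; bids=[-] asks=[-]
After op 6 [order #6] limit_buy(price=104, qty=1): fills=none; bids=[#6:1@104] asks=[-]
After op 7 [order #7] market_buy(qty=5): fills=none; bids=[#6:1@104] asks=[-]
After op 8 cancel(order #1): fills=none; bids=[#6:1@104] asks=[-]
After op 9 [order #8] limit_buy(price=96, qty=10): fills=none; bids=[#6:1@104 #8:10@96] asks=[-]

Answer: 5@102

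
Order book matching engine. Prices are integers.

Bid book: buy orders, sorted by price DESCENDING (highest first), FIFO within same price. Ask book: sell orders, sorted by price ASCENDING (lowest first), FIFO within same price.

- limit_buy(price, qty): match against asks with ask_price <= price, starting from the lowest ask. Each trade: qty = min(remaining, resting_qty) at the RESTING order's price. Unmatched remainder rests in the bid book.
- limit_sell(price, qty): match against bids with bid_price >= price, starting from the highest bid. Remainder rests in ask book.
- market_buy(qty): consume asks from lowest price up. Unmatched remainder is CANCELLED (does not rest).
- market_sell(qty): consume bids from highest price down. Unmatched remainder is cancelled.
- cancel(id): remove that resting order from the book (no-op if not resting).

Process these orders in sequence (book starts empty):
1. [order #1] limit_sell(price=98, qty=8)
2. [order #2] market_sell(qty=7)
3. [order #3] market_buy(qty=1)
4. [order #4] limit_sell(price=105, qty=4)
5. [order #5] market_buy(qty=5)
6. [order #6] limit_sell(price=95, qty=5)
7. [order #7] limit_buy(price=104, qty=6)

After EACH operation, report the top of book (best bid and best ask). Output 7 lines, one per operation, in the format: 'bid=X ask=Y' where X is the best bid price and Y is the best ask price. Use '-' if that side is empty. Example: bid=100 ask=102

Answer: bid=- ask=98
bid=- ask=98
bid=- ask=98
bid=- ask=98
bid=- ask=98
bid=- ask=95
bid=- ask=98

Derivation:
After op 1 [order #1] limit_sell(price=98, qty=8): fills=none; bids=[-] asks=[#1:8@98]
After op 2 [order #2] market_sell(qty=7): fills=none; bids=[-] asks=[#1:8@98]
After op 3 [order #3] market_buy(qty=1): fills=#3x#1:1@98; bids=[-] asks=[#1:7@98]
After op 4 [order #4] limit_sell(price=105, qty=4): fills=none; bids=[-] asks=[#1:7@98 #4:4@105]
After op 5 [order #5] market_buy(qty=5): fills=#5x#1:5@98; bids=[-] asks=[#1:2@98 #4:4@105]
After op 6 [order #6] limit_sell(price=95, qty=5): fills=none; bids=[-] asks=[#6:5@95 #1:2@98 #4:4@105]
After op 7 [order #7] limit_buy(price=104, qty=6): fills=#7x#6:5@95 #7x#1:1@98; bids=[-] asks=[#1:1@98 #4:4@105]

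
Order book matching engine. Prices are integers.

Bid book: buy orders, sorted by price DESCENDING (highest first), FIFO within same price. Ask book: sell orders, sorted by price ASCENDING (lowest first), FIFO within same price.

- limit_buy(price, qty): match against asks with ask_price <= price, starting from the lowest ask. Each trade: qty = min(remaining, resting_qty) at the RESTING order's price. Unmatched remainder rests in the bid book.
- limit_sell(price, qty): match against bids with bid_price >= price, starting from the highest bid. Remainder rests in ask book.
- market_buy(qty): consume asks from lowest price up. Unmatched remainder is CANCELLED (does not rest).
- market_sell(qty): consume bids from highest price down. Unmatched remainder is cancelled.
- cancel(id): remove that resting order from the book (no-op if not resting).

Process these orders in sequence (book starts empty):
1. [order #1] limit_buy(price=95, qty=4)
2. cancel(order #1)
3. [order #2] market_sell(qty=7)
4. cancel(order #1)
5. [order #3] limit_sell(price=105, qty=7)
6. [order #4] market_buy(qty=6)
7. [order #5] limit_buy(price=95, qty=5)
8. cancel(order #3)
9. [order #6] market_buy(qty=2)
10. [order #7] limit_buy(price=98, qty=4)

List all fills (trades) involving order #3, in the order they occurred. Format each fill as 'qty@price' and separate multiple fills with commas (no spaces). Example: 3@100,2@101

After op 1 [order #1] limit_buy(price=95, qty=4): fills=none; bids=[#1:4@95] asks=[-]
After op 2 cancel(order #1): fills=none; bids=[-] asks=[-]
After op 3 [order #2] market_sell(qty=7): fills=none; bids=[-] asks=[-]
After op 4 cancel(order #1): fills=none; bids=[-] asks=[-]
After op 5 [order #3] limit_sell(price=105, qty=7): fills=none; bids=[-] asks=[#3:7@105]
After op 6 [order #4] market_buy(qty=6): fills=#4x#3:6@105; bids=[-] asks=[#3:1@105]
After op 7 [order #5] limit_buy(price=95, qty=5): fills=none; bids=[#5:5@95] asks=[#3:1@105]
After op 8 cancel(order #3): fills=none; bids=[#5:5@95] asks=[-]
After op 9 [order #6] market_buy(qty=2): fills=none; bids=[#5:5@95] asks=[-]
After op 10 [order #7] limit_buy(price=98, qty=4): fills=none; bids=[#7:4@98 #5:5@95] asks=[-]

Answer: 6@105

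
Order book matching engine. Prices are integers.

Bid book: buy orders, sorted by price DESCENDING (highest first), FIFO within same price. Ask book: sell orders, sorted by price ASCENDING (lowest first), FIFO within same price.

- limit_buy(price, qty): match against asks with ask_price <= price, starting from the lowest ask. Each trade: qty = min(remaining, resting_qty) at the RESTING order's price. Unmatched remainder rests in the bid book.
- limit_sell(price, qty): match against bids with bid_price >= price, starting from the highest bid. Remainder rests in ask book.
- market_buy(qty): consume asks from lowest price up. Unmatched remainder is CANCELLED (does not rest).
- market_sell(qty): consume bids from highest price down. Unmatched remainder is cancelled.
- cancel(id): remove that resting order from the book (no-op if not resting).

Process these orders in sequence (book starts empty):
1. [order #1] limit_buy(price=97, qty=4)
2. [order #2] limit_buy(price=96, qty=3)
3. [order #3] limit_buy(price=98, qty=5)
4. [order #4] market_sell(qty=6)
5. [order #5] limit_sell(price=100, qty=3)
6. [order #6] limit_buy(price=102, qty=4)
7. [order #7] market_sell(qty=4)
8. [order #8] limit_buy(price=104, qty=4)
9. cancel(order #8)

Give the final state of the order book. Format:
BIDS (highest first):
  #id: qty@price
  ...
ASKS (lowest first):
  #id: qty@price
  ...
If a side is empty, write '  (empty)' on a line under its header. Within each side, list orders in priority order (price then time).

After op 1 [order #1] limit_buy(price=97, qty=4): fills=none; bids=[#1:4@97] asks=[-]
After op 2 [order #2] limit_buy(price=96, qty=3): fills=none; bids=[#1:4@97 #2:3@96] asks=[-]
After op 3 [order #3] limit_buy(price=98, qty=5): fills=none; bids=[#3:5@98 #1:4@97 #2:3@96] asks=[-]
After op 4 [order #4] market_sell(qty=6): fills=#3x#4:5@98 #1x#4:1@97; bids=[#1:3@97 #2:3@96] asks=[-]
After op 5 [order #5] limit_sell(price=100, qty=3): fills=none; bids=[#1:3@97 #2:3@96] asks=[#5:3@100]
After op 6 [order #6] limit_buy(price=102, qty=4): fills=#6x#5:3@100; bids=[#6:1@102 #1:3@97 #2:3@96] asks=[-]
After op 7 [order #7] market_sell(qty=4): fills=#6x#7:1@102 #1x#7:3@97; bids=[#2:3@96] asks=[-]
After op 8 [order #8] limit_buy(price=104, qty=4): fills=none; bids=[#8:4@104 #2:3@96] asks=[-]
After op 9 cancel(order #8): fills=none; bids=[#2:3@96] asks=[-]

Answer: BIDS (highest first):
  #2: 3@96
ASKS (lowest first):
  (empty)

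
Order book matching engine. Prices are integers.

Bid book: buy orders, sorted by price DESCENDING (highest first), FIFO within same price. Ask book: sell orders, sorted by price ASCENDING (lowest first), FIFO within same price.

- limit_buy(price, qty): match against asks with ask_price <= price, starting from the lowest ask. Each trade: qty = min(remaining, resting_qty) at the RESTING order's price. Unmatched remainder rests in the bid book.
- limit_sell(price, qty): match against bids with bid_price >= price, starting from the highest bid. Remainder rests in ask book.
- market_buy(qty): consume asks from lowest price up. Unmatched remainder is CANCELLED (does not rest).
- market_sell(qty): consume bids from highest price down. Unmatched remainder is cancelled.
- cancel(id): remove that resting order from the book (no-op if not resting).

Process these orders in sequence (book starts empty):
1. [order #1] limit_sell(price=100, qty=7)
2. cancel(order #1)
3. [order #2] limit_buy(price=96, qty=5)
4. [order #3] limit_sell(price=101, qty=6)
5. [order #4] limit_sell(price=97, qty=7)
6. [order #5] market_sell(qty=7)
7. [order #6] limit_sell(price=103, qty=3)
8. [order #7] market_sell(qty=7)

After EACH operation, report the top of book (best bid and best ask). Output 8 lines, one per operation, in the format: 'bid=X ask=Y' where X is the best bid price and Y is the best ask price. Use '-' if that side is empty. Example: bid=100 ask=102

Answer: bid=- ask=100
bid=- ask=-
bid=96 ask=-
bid=96 ask=101
bid=96 ask=97
bid=- ask=97
bid=- ask=97
bid=- ask=97

Derivation:
After op 1 [order #1] limit_sell(price=100, qty=7): fills=none; bids=[-] asks=[#1:7@100]
After op 2 cancel(order #1): fills=none; bids=[-] asks=[-]
After op 3 [order #2] limit_buy(price=96, qty=5): fills=none; bids=[#2:5@96] asks=[-]
After op 4 [order #3] limit_sell(price=101, qty=6): fills=none; bids=[#2:5@96] asks=[#3:6@101]
After op 5 [order #4] limit_sell(price=97, qty=7): fills=none; bids=[#2:5@96] asks=[#4:7@97 #3:6@101]
After op 6 [order #5] market_sell(qty=7): fills=#2x#5:5@96; bids=[-] asks=[#4:7@97 #3:6@101]
After op 7 [order #6] limit_sell(price=103, qty=3): fills=none; bids=[-] asks=[#4:7@97 #3:6@101 #6:3@103]
After op 8 [order #7] market_sell(qty=7): fills=none; bids=[-] asks=[#4:7@97 #3:6@101 #6:3@103]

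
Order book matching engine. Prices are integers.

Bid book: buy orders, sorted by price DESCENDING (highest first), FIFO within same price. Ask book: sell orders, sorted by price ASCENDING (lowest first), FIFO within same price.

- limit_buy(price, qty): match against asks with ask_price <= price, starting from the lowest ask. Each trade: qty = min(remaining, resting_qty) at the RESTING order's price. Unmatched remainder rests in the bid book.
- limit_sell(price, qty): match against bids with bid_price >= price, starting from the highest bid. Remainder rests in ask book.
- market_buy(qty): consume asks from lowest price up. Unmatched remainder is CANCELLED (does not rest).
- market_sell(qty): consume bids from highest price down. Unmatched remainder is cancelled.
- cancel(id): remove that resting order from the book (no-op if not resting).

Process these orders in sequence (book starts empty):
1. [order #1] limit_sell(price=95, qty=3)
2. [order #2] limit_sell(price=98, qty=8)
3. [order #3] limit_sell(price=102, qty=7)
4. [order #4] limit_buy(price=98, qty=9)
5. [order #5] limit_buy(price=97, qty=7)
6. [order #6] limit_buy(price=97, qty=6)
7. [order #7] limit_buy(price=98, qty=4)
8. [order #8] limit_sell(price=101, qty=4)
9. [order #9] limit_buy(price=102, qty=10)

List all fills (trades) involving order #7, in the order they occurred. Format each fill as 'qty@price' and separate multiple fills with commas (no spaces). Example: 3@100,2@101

After op 1 [order #1] limit_sell(price=95, qty=3): fills=none; bids=[-] asks=[#1:3@95]
After op 2 [order #2] limit_sell(price=98, qty=8): fills=none; bids=[-] asks=[#1:3@95 #2:8@98]
After op 3 [order #3] limit_sell(price=102, qty=7): fills=none; bids=[-] asks=[#1:3@95 #2:8@98 #3:7@102]
After op 4 [order #4] limit_buy(price=98, qty=9): fills=#4x#1:3@95 #4x#2:6@98; bids=[-] asks=[#2:2@98 #3:7@102]
After op 5 [order #5] limit_buy(price=97, qty=7): fills=none; bids=[#5:7@97] asks=[#2:2@98 #3:7@102]
After op 6 [order #6] limit_buy(price=97, qty=6): fills=none; bids=[#5:7@97 #6:6@97] asks=[#2:2@98 #3:7@102]
After op 7 [order #7] limit_buy(price=98, qty=4): fills=#7x#2:2@98; bids=[#7:2@98 #5:7@97 #6:6@97] asks=[#3:7@102]
After op 8 [order #8] limit_sell(price=101, qty=4): fills=none; bids=[#7:2@98 #5:7@97 #6:6@97] asks=[#8:4@101 #3:7@102]
After op 9 [order #9] limit_buy(price=102, qty=10): fills=#9x#8:4@101 #9x#3:6@102; bids=[#7:2@98 #5:7@97 #6:6@97] asks=[#3:1@102]

Answer: 2@98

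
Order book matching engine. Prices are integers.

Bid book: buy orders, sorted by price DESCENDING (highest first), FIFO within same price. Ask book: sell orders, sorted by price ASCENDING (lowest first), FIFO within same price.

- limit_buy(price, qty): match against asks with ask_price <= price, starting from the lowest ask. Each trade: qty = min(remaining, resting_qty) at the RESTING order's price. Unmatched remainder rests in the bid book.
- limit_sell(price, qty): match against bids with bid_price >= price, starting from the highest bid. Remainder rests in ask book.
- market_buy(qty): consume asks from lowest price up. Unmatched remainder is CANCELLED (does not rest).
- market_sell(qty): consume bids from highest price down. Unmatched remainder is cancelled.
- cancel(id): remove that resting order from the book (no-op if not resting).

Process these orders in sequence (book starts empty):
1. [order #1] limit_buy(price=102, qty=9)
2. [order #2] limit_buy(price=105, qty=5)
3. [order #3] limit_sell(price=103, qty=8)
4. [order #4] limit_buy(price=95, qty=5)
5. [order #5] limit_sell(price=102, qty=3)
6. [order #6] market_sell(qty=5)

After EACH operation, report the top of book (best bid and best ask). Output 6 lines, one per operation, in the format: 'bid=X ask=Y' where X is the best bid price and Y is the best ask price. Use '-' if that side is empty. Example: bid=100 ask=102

Answer: bid=102 ask=-
bid=105 ask=-
bid=102 ask=103
bid=102 ask=103
bid=102 ask=103
bid=102 ask=103

Derivation:
After op 1 [order #1] limit_buy(price=102, qty=9): fills=none; bids=[#1:9@102] asks=[-]
After op 2 [order #2] limit_buy(price=105, qty=5): fills=none; bids=[#2:5@105 #1:9@102] asks=[-]
After op 3 [order #3] limit_sell(price=103, qty=8): fills=#2x#3:5@105; bids=[#1:9@102] asks=[#3:3@103]
After op 4 [order #4] limit_buy(price=95, qty=5): fills=none; bids=[#1:9@102 #4:5@95] asks=[#3:3@103]
After op 5 [order #5] limit_sell(price=102, qty=3): fills=#1x#5:3@102; bids=[#1:6@102 #4:5@95] asks=[#3:3@103]
After op 6 [order #6] market_sell(qty=5): fills=#1x#6:5@102; bids=[#1:1@102 #4:5@95] asks=[#3:3@103]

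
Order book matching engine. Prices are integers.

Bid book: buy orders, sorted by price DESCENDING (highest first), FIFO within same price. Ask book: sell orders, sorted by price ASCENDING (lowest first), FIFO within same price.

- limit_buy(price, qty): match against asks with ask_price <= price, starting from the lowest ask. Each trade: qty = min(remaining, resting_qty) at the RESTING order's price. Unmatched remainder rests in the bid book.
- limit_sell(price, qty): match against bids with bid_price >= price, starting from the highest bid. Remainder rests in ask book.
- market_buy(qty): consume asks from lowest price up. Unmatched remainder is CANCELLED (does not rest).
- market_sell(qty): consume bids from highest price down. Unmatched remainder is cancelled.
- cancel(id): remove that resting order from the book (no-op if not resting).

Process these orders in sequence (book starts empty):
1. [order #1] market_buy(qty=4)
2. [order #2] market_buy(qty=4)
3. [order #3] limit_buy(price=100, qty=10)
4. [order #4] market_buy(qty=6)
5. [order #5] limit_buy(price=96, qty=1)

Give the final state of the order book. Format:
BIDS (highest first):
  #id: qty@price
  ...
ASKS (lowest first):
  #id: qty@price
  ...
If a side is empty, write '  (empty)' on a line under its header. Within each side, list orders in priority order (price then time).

After op 1 [order #1] market_buy(qty=4): fills=none; bids=[-] asks=[-]
After op 2 [order #2] market_buy(qty=4): fills=none; bids=[-] asks=[-]
After op 3 [order #3] limit_buy(price=100, qty=10): fills=none; bids=[#3:10@100] asks=[-]
After op 4 [order #4] market_buy(qty=6): fills=none; bids=[#3:10@100] asks=[-]
After op 5 [order #5] limit_buy(price=96, qty=1): fills=none; bids=[#3:10@100 #5:1@96] asks=[-]

Answer: BIDS (highest first):
  #3: 10@100
  #5: 1@96
ASKS (lowest first):
  (empty)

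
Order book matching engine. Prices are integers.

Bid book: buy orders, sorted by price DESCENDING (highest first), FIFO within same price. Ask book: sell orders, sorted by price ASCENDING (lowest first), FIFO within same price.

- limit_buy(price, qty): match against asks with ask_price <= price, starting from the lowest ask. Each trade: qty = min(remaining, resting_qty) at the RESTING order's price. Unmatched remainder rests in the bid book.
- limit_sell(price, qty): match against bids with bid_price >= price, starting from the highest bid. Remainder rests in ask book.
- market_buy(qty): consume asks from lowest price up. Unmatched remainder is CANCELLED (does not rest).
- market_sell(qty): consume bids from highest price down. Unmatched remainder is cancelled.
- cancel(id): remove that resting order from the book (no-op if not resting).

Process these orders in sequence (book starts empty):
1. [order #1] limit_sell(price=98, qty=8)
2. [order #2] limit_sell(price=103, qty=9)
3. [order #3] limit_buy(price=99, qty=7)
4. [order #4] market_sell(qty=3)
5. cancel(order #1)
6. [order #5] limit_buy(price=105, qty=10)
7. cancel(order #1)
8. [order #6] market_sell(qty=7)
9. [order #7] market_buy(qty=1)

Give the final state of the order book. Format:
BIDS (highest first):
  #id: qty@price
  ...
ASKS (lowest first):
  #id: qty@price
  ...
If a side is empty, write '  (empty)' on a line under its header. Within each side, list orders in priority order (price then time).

After op 1 [order #1] limit_sell(price=98, qty=8): fills=none; bids=[-] asks=[#1:8@98]
After op 2 [order #2] limit_sell(price=103, qty=9): fills=none; bids=[-] asks=[#1:8@98 #2:9@103]
After op 3 [order #3] limit_buy(price=99, qty=7): fills=#3x#1:7@98; bids=[-] asks=[#1:1@98 #2:9@103]
After op 4 [order #4] market_sell(qty=3): fills=none; bids=[-] asks=[#1:1@98 #2:9@103]
After op 5 cancel(order #1): fills=none; bids=[-] asks=[#2:9@103]
After op 6 [order #5] limit_buy(price=105, qty=10): fills=#5x#2:9@103; bids=[#5:1@105] asks=[-]
After op 7 cancel(order #1): fills=none; bids=[#5:1@105] asks=[-]
After op 8 [order #6] market_sell(qty=7): fills=#5x#6:1@105; bids=[-] asks=[-]
After op 9 [order #7] market_buy(qty=1): fills=none; bids=[-] asks=[-]

Answer: BIDS (highest first):
  (empty)
ASKS (lowest first):
  (empty)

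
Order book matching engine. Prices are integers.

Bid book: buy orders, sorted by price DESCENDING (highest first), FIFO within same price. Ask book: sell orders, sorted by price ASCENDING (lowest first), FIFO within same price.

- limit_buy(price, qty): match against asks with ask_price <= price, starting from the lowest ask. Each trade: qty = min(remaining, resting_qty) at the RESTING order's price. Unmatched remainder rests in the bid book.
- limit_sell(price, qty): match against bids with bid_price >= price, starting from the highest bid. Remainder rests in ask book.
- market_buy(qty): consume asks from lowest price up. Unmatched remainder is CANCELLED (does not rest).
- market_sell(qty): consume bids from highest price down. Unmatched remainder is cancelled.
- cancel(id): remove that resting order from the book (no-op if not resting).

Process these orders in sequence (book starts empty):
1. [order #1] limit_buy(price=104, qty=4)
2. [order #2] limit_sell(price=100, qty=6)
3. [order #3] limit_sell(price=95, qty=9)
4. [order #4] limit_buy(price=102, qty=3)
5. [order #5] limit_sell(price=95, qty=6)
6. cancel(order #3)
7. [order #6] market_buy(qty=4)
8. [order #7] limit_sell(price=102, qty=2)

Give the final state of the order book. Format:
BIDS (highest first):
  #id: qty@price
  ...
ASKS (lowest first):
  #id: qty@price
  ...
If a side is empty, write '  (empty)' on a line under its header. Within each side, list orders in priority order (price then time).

After op 1 [order #1] limit_buy(price=104, qty=4): fills=none; bids=[#1:4@104] asks=[-]
After op 2 [order #2] limit_sell(price=100, qty=6): fills=#1x#2:4@104; bids=[-] asks=[#2:2@100]
After op 3 [order #3] limit_sell(price=95, qty=9): fills=none; bids=[-] asks=[#3:9@95 #2:2@100]
After op 4 [order #4] limit_buy(price=102, qty=3): fills=#4x#3:3@95; bids=[-] asks=[#3:6@95 #2:2@100]
After op 5 [order #5] limit_sell(price=95, qty=6): fills=none; bids=[-] asks=[#3:6@95 #5:6@95 #2:2@100]
After op 6 cancel(order #3): fills=none; bids=[-] asks=[#5:6@95 #2:2@100]
After op 7 [order #6] market_buy(qty=4): fills=#6x#5:4@95; bids=[-] asks=[#5:2@95 #2:2@100]
After op 8 [order #7] limit_sell(price=102, qty=2): fills=none; bids=[-] asks=[#5:2@95 #2:2@100 #7:2@102]

Answer: BIDS (highest first):
  (empty)
ASKS (lowest first):
  #5: 2@95
  #2: 2@100
  #7: 2@102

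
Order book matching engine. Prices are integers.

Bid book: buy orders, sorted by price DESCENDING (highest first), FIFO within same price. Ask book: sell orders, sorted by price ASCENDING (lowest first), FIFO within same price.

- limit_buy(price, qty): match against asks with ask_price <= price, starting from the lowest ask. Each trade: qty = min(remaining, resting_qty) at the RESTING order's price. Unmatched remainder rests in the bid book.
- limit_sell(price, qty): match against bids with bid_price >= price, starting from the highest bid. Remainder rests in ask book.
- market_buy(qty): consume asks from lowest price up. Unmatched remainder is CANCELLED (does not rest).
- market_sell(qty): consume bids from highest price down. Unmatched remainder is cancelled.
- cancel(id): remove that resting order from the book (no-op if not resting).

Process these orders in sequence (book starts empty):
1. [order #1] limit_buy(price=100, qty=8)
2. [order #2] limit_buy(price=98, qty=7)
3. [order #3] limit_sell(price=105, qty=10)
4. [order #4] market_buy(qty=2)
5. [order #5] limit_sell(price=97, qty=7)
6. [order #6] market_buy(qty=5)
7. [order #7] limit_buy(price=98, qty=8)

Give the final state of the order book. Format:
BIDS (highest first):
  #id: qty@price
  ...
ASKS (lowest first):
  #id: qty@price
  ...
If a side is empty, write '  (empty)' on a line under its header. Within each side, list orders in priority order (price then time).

Answer: BIDS (highest first):
  #1: 1@100
  #2: 7@98
  #7: 8@98
ASKS (lowest first):
  #3: 3@105

Derivation:
After op 1 [order #1] limit_buy(price=100, qty=8): fills=none; bids=[#1:8@100] asks=[-]
After op 2 [order #2] limit_buy(price=98, qty=7): fills=none; bids=[#1:8@100 #2:7@98] asks=[-]
After op 3 [order #3] limit_sell(price=105, qty=10): fills=none; bids=[#1:8@100 #2:7@98] asks=[#3:10@105]
After op 4 [order #4] market_buy(qty=2): fills=#4x#3:2@105; bids=[#1:8@100 #2:7@98] asks=[#3:8@105]
After op 5 [order #5] limit_sell(price=97, qty=7): fills=#1x#5:7@100; bids=[#1:1@100 #2:7@98] asks=[#3:8@105]
After op 6 [order #6] market_buy(qty=5): fills=#6x#3:5@105; bids=[#1:1@100 #2:7@98] asks=[#3:3@105]
After op 7 [order #7] limit_buy(price=98, qty=8): fills=none; bids=[#1:1@100 #2:7@98 #7:8@98] asks=[#3:3@105]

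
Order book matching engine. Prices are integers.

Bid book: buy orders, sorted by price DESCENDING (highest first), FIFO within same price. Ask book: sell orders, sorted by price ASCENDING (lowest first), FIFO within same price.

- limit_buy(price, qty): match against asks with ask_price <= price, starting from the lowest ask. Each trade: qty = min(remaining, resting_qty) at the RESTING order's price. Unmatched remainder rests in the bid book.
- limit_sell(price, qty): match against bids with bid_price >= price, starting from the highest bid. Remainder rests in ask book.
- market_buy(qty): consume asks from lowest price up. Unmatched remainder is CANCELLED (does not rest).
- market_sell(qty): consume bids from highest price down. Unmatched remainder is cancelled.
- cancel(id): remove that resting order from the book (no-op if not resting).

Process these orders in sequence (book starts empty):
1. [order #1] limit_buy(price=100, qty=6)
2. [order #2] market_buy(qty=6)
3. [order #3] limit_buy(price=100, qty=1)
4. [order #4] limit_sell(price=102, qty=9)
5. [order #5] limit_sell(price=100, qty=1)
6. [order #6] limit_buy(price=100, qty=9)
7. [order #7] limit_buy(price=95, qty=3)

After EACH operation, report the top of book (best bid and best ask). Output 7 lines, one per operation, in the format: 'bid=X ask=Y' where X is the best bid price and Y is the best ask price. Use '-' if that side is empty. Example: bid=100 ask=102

After op 1 [order #1] limit_buy(price=100, qty=6): fills=none; bids=[#1:6@100] asks=[-]
After op 2 [order #2] market_buy(qty=6): fills=none; bids=[#1:6@100] asks=[-]
After op 3 [order #3] limit_buy(price=100, qty=1): fills=none; bids=[#1:6@100 #3:1@100] asks=[-]
After op 4 [order #4] limit_sell(price=102, qty=9): fills=none; bids=[#1:6@100 #3:1@100] asks=[#4:9@102]
After op 5 [order #5] limit_sell(price=100, qty=1): fills=#1x#5:1@100; bids=[#1:5@100 #3:1@100] asks=[#4:9@102]
After op 6 [order #6] limit_buy(price=100, qty=9): fills=none; bids=[#1:5@100 #3:1@100 #6:9@100] asks=[#4:9@102]
After op 7 [order #7] limit_buy(price=95, qty=3): fills=none; bids=[#1:5@100 #3:1@100 #6:9@100 #7:3@95] asks=[#4:9@102]

Answer: bid=100 ask=-
bid=100 ask=-
bid=100 ask=-
bid=100 ask=102
bid=100 ask=102
bid=100 ask=102
bid=100 ask=102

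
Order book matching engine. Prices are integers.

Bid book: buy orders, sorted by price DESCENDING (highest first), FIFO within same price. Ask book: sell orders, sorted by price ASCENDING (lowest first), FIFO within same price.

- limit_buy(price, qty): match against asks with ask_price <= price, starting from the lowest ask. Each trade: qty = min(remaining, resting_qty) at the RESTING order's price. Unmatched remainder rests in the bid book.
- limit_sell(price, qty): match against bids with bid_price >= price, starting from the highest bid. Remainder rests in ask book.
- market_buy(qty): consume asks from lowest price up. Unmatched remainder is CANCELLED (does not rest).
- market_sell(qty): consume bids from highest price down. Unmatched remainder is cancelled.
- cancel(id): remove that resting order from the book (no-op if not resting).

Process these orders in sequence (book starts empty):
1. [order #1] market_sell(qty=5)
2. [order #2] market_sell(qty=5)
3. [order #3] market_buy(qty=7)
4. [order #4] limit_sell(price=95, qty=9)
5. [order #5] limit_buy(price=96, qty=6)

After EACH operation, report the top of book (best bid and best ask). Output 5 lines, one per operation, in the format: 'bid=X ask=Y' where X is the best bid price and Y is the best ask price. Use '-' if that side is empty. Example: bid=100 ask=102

Answer: bid=- ask=-
bid=- ask=-
bid=- ask=-
bid=- ask=95
bid=- ask=95

Derivation:
After op 1 [order #1] market_sell(qty=5): fills=none; bids=[-] asks=[-]
After op 2 [order #2] market_sell(qty=5): fills=none; bids=[-] asks=[-]
After op 3 [order #3] market_buy(qty=7): fills=none; bids=[-] asks=[-]
After op 4 [order #4] limit_sell(price=95, qty=9): fills=none; bids=[-] asks=[#4:9@95]
After op 5 [order #5] limit_buy(price=96, qty=6): fills=#5x#4:6@95; bids=[-] asks=[#4:3@95]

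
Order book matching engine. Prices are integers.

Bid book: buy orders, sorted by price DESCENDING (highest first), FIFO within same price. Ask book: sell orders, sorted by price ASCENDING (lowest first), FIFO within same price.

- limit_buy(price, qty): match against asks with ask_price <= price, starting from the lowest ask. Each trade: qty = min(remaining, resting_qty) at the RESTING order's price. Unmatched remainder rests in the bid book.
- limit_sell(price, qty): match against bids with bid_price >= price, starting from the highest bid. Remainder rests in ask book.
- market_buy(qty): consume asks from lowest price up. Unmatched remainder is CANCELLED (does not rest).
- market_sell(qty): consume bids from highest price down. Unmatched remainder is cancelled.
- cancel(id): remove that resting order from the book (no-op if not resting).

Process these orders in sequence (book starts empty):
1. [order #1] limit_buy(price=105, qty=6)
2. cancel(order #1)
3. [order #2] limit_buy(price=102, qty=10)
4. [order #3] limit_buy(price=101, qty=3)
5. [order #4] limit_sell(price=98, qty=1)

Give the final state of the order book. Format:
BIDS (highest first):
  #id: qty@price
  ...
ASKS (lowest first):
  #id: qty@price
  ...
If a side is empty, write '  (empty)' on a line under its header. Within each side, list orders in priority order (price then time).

Answer: BIDS (highest first):
  #2: 9@102
  #3: 3@101
ASKS (lowest first):
  (empty)

Derivation:
After op 1 [order #1] limit_buy(price=105, qty=6): fills=none; bids=[#1:6@105] asks=[-]
After op 2 cancel(order #1): fills=none; bids=[-] asks=[-]
After op 3 [order #2] limit_buy(price=102, qty=10): fills=none; bids=[#2:10@102] asks=[-]
After op 4 [order #3] limit_buy(price=101, qty=3): fills=none; bids=[#2:10@102 #3:3@101] asks=[-]
After op 5 [order #4] limit_sell(price=98, qty=1): fills=#2x#4:1@102; bids=[#2:9@102 #3:3@101] asks=[-]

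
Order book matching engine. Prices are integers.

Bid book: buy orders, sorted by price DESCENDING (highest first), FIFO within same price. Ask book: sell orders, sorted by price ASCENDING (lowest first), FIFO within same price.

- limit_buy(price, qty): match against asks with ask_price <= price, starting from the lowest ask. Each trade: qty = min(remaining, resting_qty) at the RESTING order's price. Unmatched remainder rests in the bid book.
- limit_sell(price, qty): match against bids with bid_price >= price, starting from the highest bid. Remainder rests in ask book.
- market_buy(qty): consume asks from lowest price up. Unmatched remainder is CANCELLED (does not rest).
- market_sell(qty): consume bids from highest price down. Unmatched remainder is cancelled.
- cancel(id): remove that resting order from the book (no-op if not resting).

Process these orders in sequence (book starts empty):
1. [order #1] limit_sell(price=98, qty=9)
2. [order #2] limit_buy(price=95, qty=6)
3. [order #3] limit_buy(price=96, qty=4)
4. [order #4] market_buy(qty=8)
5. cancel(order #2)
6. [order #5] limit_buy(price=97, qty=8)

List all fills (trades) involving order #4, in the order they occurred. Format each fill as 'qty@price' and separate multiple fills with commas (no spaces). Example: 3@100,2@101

After op 1 [order #1] limit_sell(price=98, qty=9): fills=none; bids=[-] asks=[#1:9@98]
After op 2 [order #2] limit_buy(price=95, qty=6): fills=none; bids=[#2:6@95] asks=[#1:9@98]
After op 3 [order #3] limit_buy(price=96, qty=4): fills=none; bids=[#3:4@96 #2:6@95] asks=[#1:9@98]
After op 4 [order #4] market_buy(qty=8): fills=#4x#1:8@98; bids=[#3:4@96 #2:6@95] asks=[#1:1@98]
After op 5 cancel(order #2): fills=none; bids=[#3:4@96] asks=[#1:1@98]
After op 6 [order #5] limit_buy(price=97, qty=8): fills=none; bids=[#5:8@97 #3:4@96] asks=[#1:1@98]

Answer: 8@98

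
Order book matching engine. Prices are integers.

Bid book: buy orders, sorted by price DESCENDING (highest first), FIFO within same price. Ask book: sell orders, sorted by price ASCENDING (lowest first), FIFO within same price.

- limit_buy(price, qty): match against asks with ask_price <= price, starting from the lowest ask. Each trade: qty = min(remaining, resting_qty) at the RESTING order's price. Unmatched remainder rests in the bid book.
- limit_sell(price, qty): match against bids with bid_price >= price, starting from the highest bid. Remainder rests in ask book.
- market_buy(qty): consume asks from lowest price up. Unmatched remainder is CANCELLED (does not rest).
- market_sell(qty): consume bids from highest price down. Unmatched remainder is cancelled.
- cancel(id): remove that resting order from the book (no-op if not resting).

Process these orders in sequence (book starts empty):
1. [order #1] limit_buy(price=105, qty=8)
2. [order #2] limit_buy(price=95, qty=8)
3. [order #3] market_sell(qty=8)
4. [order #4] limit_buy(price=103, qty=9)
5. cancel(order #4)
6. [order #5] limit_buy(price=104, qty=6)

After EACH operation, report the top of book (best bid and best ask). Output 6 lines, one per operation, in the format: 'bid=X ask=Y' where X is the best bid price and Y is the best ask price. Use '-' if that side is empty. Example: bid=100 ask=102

After op 1 [order #1] limit_buy(price=105, qty=8): fills=none; bids=[#1:8@105] asks=[-]
After op 2 [order #2] limit_buy(price=95, qty=8): fills=none; bids=[#1:8@105 #2:8@95] asks=[-]
After op 3 [order #3] market_sell(qty=8): fills=#1x#3:8@105; bids=[#2:8@95] asks=[-]
After op 4 [order #4] limit_buy(price=103, qty=9): fills=none; bids=[#4:9@103 #2:8@95] asks=[-]
After op 5 cancel(order #4): fills=none; bids=[#2:8@95] asks=[-]
After op 6 [order #5] limit_buy(price=104, qty=6): fills=none; bids=[#5:6@104 #2:8@95] asks=[-]

Answer: bid=105 ask=-
bid=105 ask=-
bid=95 ask=-
bid=103 ask=-
bid=95 ask=-
bid=104 ask=-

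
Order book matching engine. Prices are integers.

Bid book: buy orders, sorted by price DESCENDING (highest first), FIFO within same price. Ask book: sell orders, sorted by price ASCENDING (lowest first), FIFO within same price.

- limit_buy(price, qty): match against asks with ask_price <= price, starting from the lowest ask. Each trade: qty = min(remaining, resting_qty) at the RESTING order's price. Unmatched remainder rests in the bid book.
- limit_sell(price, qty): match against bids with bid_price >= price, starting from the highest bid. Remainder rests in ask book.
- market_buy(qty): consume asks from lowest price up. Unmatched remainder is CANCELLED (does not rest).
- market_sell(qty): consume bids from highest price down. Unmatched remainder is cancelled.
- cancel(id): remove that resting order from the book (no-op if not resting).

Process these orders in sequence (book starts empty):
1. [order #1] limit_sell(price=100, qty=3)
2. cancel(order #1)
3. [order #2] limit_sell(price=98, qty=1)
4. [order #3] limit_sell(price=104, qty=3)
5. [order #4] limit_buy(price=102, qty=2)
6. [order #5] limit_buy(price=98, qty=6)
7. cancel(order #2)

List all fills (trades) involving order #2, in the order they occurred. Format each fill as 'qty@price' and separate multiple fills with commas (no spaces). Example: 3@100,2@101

Answer: 1@98

Derivation:
After op 1 [order #1] limit_sell(price=100, qty=3): fills=none; bids=[-] asks=[#1:3@100]
After op 2 cancel(order #1): fills=none; bids=[-] asks=[-]
After op 3 [order #2] limit_sell(price=98, qty=1): fills=none; bids=[-] asks=[#2:1@98]
After op 4 [order #3] limit_sell(price=104, qty=3): fills=none; bids=[-] asks=[#2:1@98 #3:3@104]
After op 5 [order #4] limit_buy(price=102, qty=2): fills=#4x#2:1@98; bids=[#4:1@102] asks=[#3:3@104]
After op 6 [order #5] limit_buy(price=98, qty=6): fills=none; bids=[#4:1@102 #5:6@98] asks=[#3:3@104]
After op 7 cancel(order #2): fills=none; bids=[#4:1@102 #5:6@98] asks=[#3:3@104]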